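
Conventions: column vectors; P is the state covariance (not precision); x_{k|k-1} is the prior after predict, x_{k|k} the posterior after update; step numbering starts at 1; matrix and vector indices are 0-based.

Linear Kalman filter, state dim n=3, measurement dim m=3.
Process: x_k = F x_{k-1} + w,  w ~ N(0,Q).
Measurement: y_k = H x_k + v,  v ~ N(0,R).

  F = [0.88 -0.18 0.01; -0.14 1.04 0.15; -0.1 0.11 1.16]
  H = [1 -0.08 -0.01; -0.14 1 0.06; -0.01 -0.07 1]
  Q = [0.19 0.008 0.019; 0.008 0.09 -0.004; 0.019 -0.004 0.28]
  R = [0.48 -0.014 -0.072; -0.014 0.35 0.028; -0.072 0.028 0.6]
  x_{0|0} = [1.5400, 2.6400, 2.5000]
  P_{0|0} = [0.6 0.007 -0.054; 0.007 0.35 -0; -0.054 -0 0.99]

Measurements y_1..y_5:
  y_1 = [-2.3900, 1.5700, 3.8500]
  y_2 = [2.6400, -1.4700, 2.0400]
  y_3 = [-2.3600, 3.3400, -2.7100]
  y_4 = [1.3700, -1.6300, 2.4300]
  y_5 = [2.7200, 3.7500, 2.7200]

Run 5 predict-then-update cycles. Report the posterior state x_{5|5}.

x_post = [1.1206, 1.8892, 2.6281]

step 1: x^-=[0.9050, 2.9050, 3.0364]  P^-=[0.6629 -0.1304 -0.0835; -0.1304 0.5028 0.2254; -0.0835 0.2254 1.6348]  S=[1.1692 -0.2884 -0.1845; -0.2884 0.9367 0.3281; -0.1845 0.3281 2.2072]  K=[0.5607 -0.0787 0.0219; -0.0076 0.5678 0.0018; 0.0420 0.1187 0.7197]  nu=[-3.0322, -1.3905, 1.0260]  x^+=[-0.6631, 2.1402, 3.4823]  P^+=[0.2687 0.0044 -0.0265; 0.0044 0.1976 0.0314; -0.0265 0.0314 0.4341]
step 2: x^-=[-0.9340, 2.8410, 4.3412]  P^-=[0.4026 -0.0613 -0.0365; -0.0613 0.3284 0.1404; -0.0365 0.1404 0.8832]  S=[0.8955 -0.1634 -0.1264; -0.1634 0.7241 0.2036; -0.1264 0.2036 1.4658]  K=[0.4457 -0.0715 0.0236; -0.0115 0.4704 0.0142; 0.0409 0.1195 0.5830]  nu=[3.8447, -4.7022, -2.1116]  x^+=[1.0660, 0.5548, 2.7054]  P^+=[0.2131 0.0003 -0.0178; 0.0003 0.1632 0.0340; -0.0178 0.0340 0.3524]
step 3: x^-=[0.8653, 0.8336, 3.0927]  P^-=[0.3598 -0.0509 -0.0240; -0.0509 0.2899 0.1236; -0.0240 0.1236 0.7711]  S=[0.8506 -0.1428 -0.1120; -0.1428 0.6792 0.1810; -0.1120 0.1810 1.3556]  K=[0.4198 -0.0700 0.0263; -0.0123 0.4412 0.0167; 0.0433 0.1175 0.5505]  nu=[-3.1277, 2.4420, -5.7357]  x^+=[-0.7693, 1.8537, 0.0869]  P^+=[0.2004 -0.0007 -0.0145; -0.0007 0.1529 0.0339; -0.0145 0.0339 0.3327]
step 4: x^-=[-1.0098, 2.0486, 0.3817]  P^-=[0.3500 -0.0479 -0.0197; -0.0479 0.2782 0.1184; -0.0197 0.1184 0.7436]  S=[0.8401 -0.1371 -0.1071; -0.1371 0.6657 0.1743; -0.1071 0.1743 1.3287]  K=[0.4136 -0.0694 0.0275; -0.0123 0.4316 0.0172; 0.0445 0.1163 0.5419]  nu=[2.5475, -3.8429, 2.1816]  x^+=[0.3706, 0.3960, 1.2304]  P^+=[0.1973 -0.0009 -0.0133; -0.0009 0.1496 0.0337; -0.0133 0.0337 0.3274]
step 5: x^-=[0.2671, 0.5445, 1.4338]  P^-=[0.3476 -0.0469 -0.0182; -0.0469 0.2744 0.1166; -0.0182 0.1166 0.7360]  S=[0.8375 -0.1354 -0.1055; -0.1354 0.6613 0.1721; -0.1055 0.1721 1.3214]  K=[0.4121 -0.0692 0.0280; -0.0122 0.4284 0.0173; 0.0450 0.1157 0.5395]  nu=[2.5108, 3.1569, 1.3270]  x^+=[1.1206, 1.8892, 2.6281]  P^+=[0.1966 -0.0009 -0.0129; -0.0009 0.1485 0.0336; -0.0129 0.0336 0.3259]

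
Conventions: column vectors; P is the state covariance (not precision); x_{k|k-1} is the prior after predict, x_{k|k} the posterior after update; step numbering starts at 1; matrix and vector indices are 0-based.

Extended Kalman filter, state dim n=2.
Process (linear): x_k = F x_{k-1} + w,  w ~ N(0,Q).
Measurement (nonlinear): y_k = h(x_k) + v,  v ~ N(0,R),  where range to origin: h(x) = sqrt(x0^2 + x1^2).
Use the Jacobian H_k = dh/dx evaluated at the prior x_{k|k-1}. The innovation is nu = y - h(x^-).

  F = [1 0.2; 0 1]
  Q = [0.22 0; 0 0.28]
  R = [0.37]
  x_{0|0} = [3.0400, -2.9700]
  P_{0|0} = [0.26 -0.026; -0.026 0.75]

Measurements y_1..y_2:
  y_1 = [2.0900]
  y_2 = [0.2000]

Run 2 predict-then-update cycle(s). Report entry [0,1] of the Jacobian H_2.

H_jac[0,1] = -0.7200

step 1: x^-=[2.4460, -2.9700]  P^-=[0.4996 0.1240; 0.1240 1.0300]  H_jac=[0.6357 -0.7719]  S=[1.0639]  K=[0.2086; -0.6732]  nu=[-1.7576]  x^+=[2.0794, -1.7868]  P^+=[0.4533 0.2734; 0.2734 0.5478]
step 2: x^-=[1.7221, -1.7868]  P^-=[0.8046 0.3829; 0.3829 0.8278]  H_jac=[0.6939 -0.7200]  S=[0.8040]  K=[0.3515; -0.4109]  nu=[-2.2816]  x^+=[0.9200, -0.8494]  P^+=[0.7052 0.4991; 0.4991 0.6921]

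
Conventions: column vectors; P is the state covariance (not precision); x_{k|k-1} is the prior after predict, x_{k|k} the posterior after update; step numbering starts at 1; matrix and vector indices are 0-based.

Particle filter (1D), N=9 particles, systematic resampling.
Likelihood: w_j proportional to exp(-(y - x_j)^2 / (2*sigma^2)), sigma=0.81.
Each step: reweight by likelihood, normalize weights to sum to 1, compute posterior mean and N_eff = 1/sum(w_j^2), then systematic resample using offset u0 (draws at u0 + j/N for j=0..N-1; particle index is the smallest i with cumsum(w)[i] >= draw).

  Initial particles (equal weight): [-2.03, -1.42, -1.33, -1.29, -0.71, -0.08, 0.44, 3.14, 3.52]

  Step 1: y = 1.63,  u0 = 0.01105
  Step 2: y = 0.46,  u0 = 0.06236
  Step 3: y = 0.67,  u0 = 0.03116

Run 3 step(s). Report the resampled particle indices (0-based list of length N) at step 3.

step 1: w=[0.0001, 0.0012, 0.0018, 0.0021, 0.0218, 0.1521, 0.4799, 0.2484, 0.0928]  mean=1.2833  Neff=3.0847  idx=[4, 5, 6, 6, 6, 6, 7, 7, 7]
step 2: w=[0.0682, 0.1550, 0.1936, 0.1936, 0.1936, 0.1936, 0.0008, 0.0008, 0.0008]  mean=0.2875  Neff=5.5998  idx=[0, 1, 2, 2, 3, 4, 4, 5, 5]
step 3: w=[0.0308, 0.0856, 0.1262, 0.1262, 0.1262, 0.1262, 0.1262, 0.1262, 0.1262]  mean=0.3601  Neff=8.3463  idx=[1, 2, 3, 3, 4, 5, 6, 7, 8]

resampled_idx = [1, 2, 3, 3, 4, 5, 6, 7, 8]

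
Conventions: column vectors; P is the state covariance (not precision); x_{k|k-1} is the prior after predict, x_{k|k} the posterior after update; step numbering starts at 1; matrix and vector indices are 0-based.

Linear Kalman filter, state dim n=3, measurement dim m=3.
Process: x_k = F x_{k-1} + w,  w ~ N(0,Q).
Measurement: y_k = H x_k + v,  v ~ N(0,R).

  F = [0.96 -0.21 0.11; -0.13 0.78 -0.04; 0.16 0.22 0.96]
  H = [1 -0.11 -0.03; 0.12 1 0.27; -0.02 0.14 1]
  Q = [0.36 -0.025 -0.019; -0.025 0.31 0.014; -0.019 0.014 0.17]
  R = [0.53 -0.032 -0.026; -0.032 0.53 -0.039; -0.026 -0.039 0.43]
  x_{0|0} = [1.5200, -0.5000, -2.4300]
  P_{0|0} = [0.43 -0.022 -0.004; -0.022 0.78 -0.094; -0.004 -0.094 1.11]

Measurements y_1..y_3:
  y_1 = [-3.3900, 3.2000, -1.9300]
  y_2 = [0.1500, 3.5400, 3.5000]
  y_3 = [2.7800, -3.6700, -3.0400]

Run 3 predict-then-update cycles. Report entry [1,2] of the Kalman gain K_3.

step 1: x^-=[1.2969, -0.4904, -2.1996]  P^-=[0.8165 -0.2370 0.1372; -0.2370 0.8039 0.0251; 0.1372 0.0251 1.1993]  S=[1.4014 -0.2310 0.0101; -0.2310 1.3986 0.4379; 0.0101 0.4379 1.6482]  K=[0.5999 0.0116 0.0465; -0.1409 0.5548 -0.0602; 0.0733 0.0497 0.7144]  nu=[-4.8068, 4.1287, 0.3642]  x^+=[-1.5218, 2.4557, -2.0869]  P^+=[0.3106 -0.0570 0.0181; -0.0570 0.3325 -0.0915; 0.0181 -0.0915 0.3165]
step 2: x^-=[-2.2062, 2.1967, -1.7067]  P^-=[0.6958 -0.1735 0.0699; -0.1735 0.5355 -0.0232; 0.0699 -0.0232 0.4487]  S=[1.2665 -0.1622 -0.0137; -0.1622 1.0586 0.1400; -0.0137 0.1400 0.8811]  K=[0.5650 0.0138 0.0426; -0.1238 0.4630 -0.0127; 0.0575 0.0435 0.4979]  nu=[2.5466, 2.0688, 4.8550]  x^+=[-0.5320, 2.7776, 0.9471]  P^+=[0.2927 -0.0519 0.0162; -0.0519 0.2721 -0.0595; 0.0162 -0.0595 0.2196]
step 3: x^-=[-0.9898, 2.1978, 1.4352]  P^-=[0.6715 -0.1538 0.0531; -0.1538 0.4953 -0.0049; 0.0531 -0.0049 0.3692]  S=[1.2385 -0.1462 -0.0263; -0.1462 1.0257 0.1299; -0.0263 0.1299 0.8065]  K=[0.5574 0.0173 0.0379; -0.1152 0.4461 0.0081; 0.0497 0.0488 0.4494]  nu=[4.0546, -6.1365, -4.8027]  x^+=[0.9825, -1.0457, -0.8209]  P^+=[0.2890 -0.0486 0.0137; -0.0486 0.2586 -0.0481; 0.0137 -0.0481 0.1970]

K[1,2] = 0.0081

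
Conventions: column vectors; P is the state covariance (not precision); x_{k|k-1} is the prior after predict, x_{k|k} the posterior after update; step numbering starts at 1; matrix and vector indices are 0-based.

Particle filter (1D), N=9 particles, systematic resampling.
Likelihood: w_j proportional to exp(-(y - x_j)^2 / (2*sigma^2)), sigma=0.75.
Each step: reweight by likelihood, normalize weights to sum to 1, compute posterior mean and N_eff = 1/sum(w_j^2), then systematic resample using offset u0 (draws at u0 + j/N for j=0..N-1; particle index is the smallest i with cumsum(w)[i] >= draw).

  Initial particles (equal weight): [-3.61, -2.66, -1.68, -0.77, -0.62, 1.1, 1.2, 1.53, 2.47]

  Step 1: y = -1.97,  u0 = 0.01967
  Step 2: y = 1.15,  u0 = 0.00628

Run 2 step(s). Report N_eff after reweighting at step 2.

N_eff = 2.0143

step 1: w=[0.0426, 0.3045, 0.4315, 0.1293, 0.0920, 0.0001, 0.0001, 0.0000, 0.0000]  mean=-1.8449  Neff=3.2693  idx=[0, 1, 1, 2, 2, 2, 2, 3, 4]
step 2: w=[0.0000, 0.0000, 0.0000, 0.0079, 0.0079, 0.0079, 0.0079, 0.3674, 0.6010]  mean=-0.7086  Neff=2.0143  idx=[3, 7, 7, 7, 8, 8, 8, 8, 8]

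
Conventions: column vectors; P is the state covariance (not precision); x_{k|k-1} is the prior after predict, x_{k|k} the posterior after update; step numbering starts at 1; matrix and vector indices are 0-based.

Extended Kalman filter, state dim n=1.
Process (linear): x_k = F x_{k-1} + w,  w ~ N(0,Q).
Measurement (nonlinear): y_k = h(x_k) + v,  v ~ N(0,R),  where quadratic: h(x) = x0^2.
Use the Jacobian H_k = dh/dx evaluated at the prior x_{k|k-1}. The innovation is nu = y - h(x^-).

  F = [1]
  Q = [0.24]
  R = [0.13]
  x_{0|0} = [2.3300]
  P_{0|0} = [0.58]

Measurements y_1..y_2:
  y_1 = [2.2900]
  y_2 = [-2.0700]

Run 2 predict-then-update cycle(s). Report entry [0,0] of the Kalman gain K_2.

step 1: x^-=[2.3300]  P^-=[0.8200]  H_jac=[4.6600]  S=[17.9368]  K=[0.2130]  nu=[-3.1389]  x^+=[1.6613]  P^+=[0.0059]
step 2: x^-=[1.6613]  P^-=[0.2459]  H_jac=[3.3226]  S=[2.8451]  K=[0.2872]  nu=[-4.8299]  x^+=[0.2741]  P^+=[0.0112]

K[0,0] = 0.2872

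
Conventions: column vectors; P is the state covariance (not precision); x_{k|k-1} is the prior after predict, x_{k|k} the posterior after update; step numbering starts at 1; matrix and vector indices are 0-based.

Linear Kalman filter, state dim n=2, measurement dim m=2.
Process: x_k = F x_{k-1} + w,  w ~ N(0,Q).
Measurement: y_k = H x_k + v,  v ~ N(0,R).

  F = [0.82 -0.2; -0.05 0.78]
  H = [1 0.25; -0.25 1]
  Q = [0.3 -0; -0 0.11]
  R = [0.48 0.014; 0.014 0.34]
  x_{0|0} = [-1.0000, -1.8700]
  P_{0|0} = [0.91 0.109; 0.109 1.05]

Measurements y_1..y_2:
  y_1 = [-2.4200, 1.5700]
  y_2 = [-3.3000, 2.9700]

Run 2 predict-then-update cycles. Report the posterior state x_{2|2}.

step 1: x^-=[-0.4460, -1.4086]  P^-=[0.9181 -0.1303; -0.1303 0.7426]  S=[1.3794 -0.1520; -0.1520 1.2051]  K=[0.6177 -0.2207; 0.1126 0.6574]  nu=[-1.6219, 2.8671]  x^+=[-2.0804, 0.2937]  P^+=[0.2918 0.0066; 0.0066 0.2267]
step 2: x^-=[-1.7647, 0.3331]  P^-=[0.5031 -0.0431; -0.0431 0.2482]  S=[0.9771 -0.0901; -0.0901 0.6411]  K=[0.4859 -0.1951; 0.0574 0.4119]  nu=[-1.6186, 2.1957]  x^+=[-2.9794, 1.1447]  P^+=[0.2309 -0.0018; -0.0018 0.1404]

x_post = [-2.9794, 1.1447]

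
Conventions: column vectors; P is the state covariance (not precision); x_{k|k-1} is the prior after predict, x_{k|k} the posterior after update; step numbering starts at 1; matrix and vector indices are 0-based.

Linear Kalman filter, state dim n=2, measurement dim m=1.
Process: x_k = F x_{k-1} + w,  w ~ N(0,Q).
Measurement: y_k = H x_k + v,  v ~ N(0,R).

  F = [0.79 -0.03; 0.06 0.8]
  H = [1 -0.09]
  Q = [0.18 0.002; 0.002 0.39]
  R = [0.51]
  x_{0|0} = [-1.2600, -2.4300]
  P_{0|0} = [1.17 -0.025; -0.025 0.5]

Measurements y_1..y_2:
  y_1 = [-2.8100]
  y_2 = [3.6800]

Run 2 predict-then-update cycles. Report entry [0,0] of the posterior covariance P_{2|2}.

P_post[0,0] = 0.2220

step 1: x^-=[-0.9225, -2.0196]  P^-=[0.9118 0.0297; 0.0297 0.7118]  S=[1.4223]  K=[0.6392; -0.0242]  nu=[-2.0693]  x^+=[-2.2453, -1.9696]  P^+=[0.3307 0.0517; 0.0517 0.7110]
step 2: x^-=[-1.7147, -1.7104]  P^-=[0.3846 0.0332; 0.0332 0.8512]  S=[0.8955]  K=[0.4261; -0.0485]  nu=[5.2407]  x^+=[0.5185, -1.9646]  P^+=[0.2220 0.0517; 0.0517 0.8491]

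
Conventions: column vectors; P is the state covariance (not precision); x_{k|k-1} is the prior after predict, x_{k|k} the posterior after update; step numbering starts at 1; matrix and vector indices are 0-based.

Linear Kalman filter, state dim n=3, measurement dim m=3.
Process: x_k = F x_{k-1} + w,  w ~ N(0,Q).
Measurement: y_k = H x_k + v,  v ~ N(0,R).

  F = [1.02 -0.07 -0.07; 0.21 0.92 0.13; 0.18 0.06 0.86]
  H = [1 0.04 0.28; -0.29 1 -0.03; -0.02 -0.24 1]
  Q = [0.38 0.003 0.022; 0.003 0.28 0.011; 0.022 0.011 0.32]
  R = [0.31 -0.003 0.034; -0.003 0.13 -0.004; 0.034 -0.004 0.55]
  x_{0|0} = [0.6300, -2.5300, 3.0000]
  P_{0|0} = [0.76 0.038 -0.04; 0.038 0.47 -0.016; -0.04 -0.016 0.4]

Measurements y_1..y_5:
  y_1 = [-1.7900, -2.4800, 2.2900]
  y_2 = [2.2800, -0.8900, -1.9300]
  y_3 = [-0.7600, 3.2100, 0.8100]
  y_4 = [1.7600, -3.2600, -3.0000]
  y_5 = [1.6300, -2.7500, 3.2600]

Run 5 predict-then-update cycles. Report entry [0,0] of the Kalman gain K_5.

K[0,0] = 0.6326

step 1: x^-=[0.6097, -1.8053, 2.5416]  P^-=[1.1751 0.1634 0.1038; 0.1634 0.7268 0.0962; 0.1038 0.0962 0.6289]  S=[1.6089 -0.1432 0.2408; -0.1432 0.8574 -0.1155; 0.2408 -0.1155 1.1725]  K=[0.7632 -0.1008 -0.1317; 0.2143 0.8204 -0.0327; 0.1133 0.1421 0.5057]  nu=[-3.0391, -0.4216, -0.6727]  x^+=[-1.5788, -2.7805, 1.7972]  P^+=[0.2383 0.0534 -0.0285; 0.0534 0.1221 0.0164; -0.0285 0.0164 0.2848]
step 2: x^-=[-1.5416, -2.6559, 1.0946]  P^-=[0.6265 0.0883 0.0250; 0.0883 0.4217 0.0754; 0.0250 0.0754 0.5328]  S=[1.0017 -0.0668 0.1681; -0.0668 0.5495 -0.0445; 0.1681 -0.0445 1.0710]  K=[0.6483 -0.1017 -0.1142; 0.1791 0.7365 -0.0233; 0.1079 0.1460 0.4692]  nu=[3.6213, 1.3517, -3.6928]  x^+=[1.0903, -0.9259, -0.0504]  P^+=[0.2029 0.0434 -0.0259; 0.0434 0.1084 0.0172; -0.0259 0.0172 0.2648]
step 3: x^-=[1.1805, -0.6295, 0.0974]  P^-=[0.5906 0.0728 0.0215; 0.0728 0.4046 0.0705; 0.0215 0.0705 0.5175]  S=[0.9613 -0.0732 0.1651; -0.0732 0.5387 -0.0448; 0.1651 -0.0448 1.0571]  K=[0.6346 -0.1070 -0.1111; 0.1726 0.7296 -0.0226; 0.1075 0.1435 0.4625]  nu=[-1.9426, 4.1847, 0.5852]  x^+=[-0.5650, 2.0753, 0.7598]  P^+=[0.1987 0.0415 -0.0251; 0.0415 0.1070 0.0170; -0.0251 0.0170 0.2610]
step 4: x^-=[-0.7747, 1.8894, 0.6762]  P^-=[0.5863 0.0704 0.0215; 0.0704 0.4024 0.0695; 0.0215 0.0695 0.5147]  S=[0.9565 -0.0747 0.1651; -0.0747 0.5376 -0.0454; 0.1651 -0.0454 1.0546]  K=[0.6328 -0.1079 -0.1105; 0.1716 0.7287 -0.0225; 0.1076 0.1428 0.4612]  nu=[2.2698, -5.3538, -3.2383]  x^+=[1.5972, -1.5494, -1.3373]  P^+=[0.1981 0.0412 -0.0250; 0.0412 0.1068 0.0170; -0.0250 0.0170 0.2603]
step 5: x^-=[1.8312, -1.2639, -0.9556]  P^-=[0.5857 0.0701 0.0216; 0.0701 0.4021 0.0693; 0.0216 0.0693 0.5142]  S=[0.9559 -0.0749 0.1651; -0.0749 0.5374 -0.0455; 0.1651 -0.0455 1.0542]  K=[0.6326 -0.1081 -0.1103; 0.1714 0.7286 -0.0225; 0.1077 0.1426 0.4609]  nu=[0.1169, -0.9837, 3.9489]  x^+=[1.5758, -2.0496, 0.7368]  P^+=[0.1980 0.0412 -0.0249; 0.0412 0.1067 0.0170; -0.0249 0.0170 0.2602]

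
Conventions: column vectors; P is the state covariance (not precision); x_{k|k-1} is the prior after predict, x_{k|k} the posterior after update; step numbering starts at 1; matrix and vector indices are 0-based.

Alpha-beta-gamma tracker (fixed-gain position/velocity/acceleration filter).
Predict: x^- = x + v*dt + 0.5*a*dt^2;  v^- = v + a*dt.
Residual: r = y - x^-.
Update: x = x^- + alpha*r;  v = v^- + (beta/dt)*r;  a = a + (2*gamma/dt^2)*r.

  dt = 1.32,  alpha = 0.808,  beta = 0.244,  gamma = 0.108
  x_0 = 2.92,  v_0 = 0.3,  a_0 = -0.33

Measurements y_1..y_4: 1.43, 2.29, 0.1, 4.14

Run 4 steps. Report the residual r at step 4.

resid = 6.0900

step 1: x_pred=3.0285  r=-1.5985  x^+=1.7369  v^+=-0.4311  a^+=-0.5282
step 2: x_pred=0.7078  r=1.5822  x^+=1.9862  v^+=-0.8358  a^+=-0.3320
step 3: x_pred=0.5937  r=-0.4937  x^+=0.1948  v^+=-1.3653  a^+=-0.3932
step 4: x_pred=-1.9500  r=6.0900  x^+=2.9707  v^+=-0.7586  a^+=0.3617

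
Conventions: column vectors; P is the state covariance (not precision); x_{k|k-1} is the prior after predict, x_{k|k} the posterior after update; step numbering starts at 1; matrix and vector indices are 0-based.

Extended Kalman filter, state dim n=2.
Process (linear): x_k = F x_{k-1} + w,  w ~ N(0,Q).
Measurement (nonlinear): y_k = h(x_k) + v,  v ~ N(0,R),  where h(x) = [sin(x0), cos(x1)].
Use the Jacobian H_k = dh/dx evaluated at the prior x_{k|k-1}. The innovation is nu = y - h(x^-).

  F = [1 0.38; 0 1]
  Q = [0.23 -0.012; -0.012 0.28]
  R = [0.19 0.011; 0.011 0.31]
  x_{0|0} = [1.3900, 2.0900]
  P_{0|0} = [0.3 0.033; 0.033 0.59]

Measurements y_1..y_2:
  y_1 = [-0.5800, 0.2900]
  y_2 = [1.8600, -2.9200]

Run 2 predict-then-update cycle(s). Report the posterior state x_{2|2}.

step 1: x^-=[2.1842, 2.0900]  P^-=[0.6403 0.2452; 0.2452 0.8700]  H_jac=[-0.5757 0.0000; 0.0000 -0.8682]  S=[0.4022 0.1335; 0.1335 0.9658]  K=[-0.8839 -0.0982; -0.0957 -0.7689]  nu=[-1.3977, 0.7862]  x^+=[3.3423, 1.6192]  P^+=[0.2936 0.0463; 0.0463 0.2757]
step 2: x^-=[3.9577, 1.6192]  P^-=[0.5986 0.1390; 0.1390 0.5557]  H_jac=[-0.6851 0.0000; 0.0000 -0.9988]  S=[0.4709 0.1061; 0.1061 0.8644]  K=[-0.8583 -0.0553; -0.0592 -0.6349]  nu=[2.5885, -2.8716]  x^+=[1.8947, 3.2891]  P^+=[0.2389 0.0266; 0.0266 0.1977]

x_post = [1.8947, 3.2891]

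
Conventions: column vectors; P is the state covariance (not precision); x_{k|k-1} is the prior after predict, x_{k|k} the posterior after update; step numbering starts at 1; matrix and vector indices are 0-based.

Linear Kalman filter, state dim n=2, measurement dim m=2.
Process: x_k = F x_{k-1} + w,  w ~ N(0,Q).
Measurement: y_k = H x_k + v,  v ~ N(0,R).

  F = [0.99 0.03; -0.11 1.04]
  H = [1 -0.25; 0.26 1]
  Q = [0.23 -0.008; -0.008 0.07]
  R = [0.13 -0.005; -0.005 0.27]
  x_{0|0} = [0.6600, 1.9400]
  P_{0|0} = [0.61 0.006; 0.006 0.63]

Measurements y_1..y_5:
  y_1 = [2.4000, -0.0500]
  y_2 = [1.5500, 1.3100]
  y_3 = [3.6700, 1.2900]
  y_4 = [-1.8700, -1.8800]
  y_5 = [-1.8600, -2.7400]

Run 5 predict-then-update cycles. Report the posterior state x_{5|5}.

step 1: x^-=[0.7116, 1.9450]  P^-=[0.8288 -0.0486; -0.0486 0.7574]  S=[1.0304 -0.0243; -0.0243 1.0582]  K=[0.8203 0.1766; -0.2144 0.6989]  nu=[2.1746, -2.1800]  x^+=[2.1105, -0.0450]  P^+=[0.1095 0.0151; 0.0151 0.1859]
step 2: x^-=[2.0881, -0.2789]  P^-=[0.3384 0.0014; 0.0014 0.2689]  S=[0.4845 0.0170; 0.0170 0.5625]  K=[0.6929 0.1379; -0.1529 0.4833]  nu=[-0.6078, 1.0460]  x^+=[1.8111, 0.3196]  P^+=[0.0919 0.0099; 0.0099 0.1287]
step 3: x^-=[1.8026, 0.1331]  P^-=[0.3207 -0.0039; -0.0039 0.2080]  S=[0.4657 0.0228; 0.0228 0.4977]  K=[0.6845 0.1285; -0.1406 0.4224]  nu=[1.9007, 0.6882]  x^+=[3.1921, 0.1565]  P^+=[0.0903 0.0078; 0.0078 0.1127]
step 4: x^-=[3.1649, -0.1883]  P^-=[0.3191 -0.0063; -0.0063 0.1912]  S=[0.4642 0.0242; 0.0242 0.4795]  K=[0.6842 0.1252; -0.1376 0.4023]  nu=[-5.0820, -2.5146]  x^+=[-0.6273, -0.5006]  P^+=[0.0901 0.0070; 0.0070 0.1075]
step 5: x^-=[-0.6360, -0.4516]  P^-=[0.3188 -0.0073; -0.0073 0.1858]  S=[0.4640 0.0246; 0.0246 0.4735]  K=[0.6843 0.1240; -0.1368 0.3954]  nu=[-1.3369, -2.1230]  x^+=[-1.8142, -1.1083]  P^+=[0.0900 0.0067; 0.0067 0.1057]

x_post = [-1.8142, -1.1083]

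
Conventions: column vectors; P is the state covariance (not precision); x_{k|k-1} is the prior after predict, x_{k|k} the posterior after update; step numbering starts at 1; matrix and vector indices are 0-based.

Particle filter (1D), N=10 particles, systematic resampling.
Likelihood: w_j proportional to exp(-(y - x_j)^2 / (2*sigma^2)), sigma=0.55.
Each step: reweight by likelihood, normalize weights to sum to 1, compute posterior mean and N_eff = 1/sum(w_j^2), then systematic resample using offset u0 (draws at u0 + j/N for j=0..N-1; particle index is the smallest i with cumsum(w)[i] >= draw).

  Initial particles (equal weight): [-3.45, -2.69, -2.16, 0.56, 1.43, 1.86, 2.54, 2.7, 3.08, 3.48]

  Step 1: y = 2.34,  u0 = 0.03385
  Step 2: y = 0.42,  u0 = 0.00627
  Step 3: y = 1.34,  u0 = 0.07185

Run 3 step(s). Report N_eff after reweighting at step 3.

step 1: w=[0.0000, 0.0000, 0.0000, 0.0017, 0.0793, 0.2130, 0.2918, 0.2517, 0.1261, 0.0364]  mean=2.4464  Neff=4.5998  idx=[4, 5, 5, 6, 6, 6, 7, 7, 7, 8]
step 2: w=[0.7335, 0.1286, 0.1286, 0.0024, 0.0024, 0.0024, 0.0007, 0.0007, 0.0007, 0.0000]  mean=1.5513  Neff=1.7508  idx=[0, 0, 0, 0, 0, 0, 0, 0, 1, 2]
step 3: w=[0.1076, 0.1076, 0.1076, 0.1076, 0.1076, 0.1076, 0.1076, 0.1076, 0.0697, 0.0697]  mean=1.4900  Neff=9.7760  idx=[0, 1, 2, 3, 4, 5, 6, 7, 8, 9]

N_eff = 9.7760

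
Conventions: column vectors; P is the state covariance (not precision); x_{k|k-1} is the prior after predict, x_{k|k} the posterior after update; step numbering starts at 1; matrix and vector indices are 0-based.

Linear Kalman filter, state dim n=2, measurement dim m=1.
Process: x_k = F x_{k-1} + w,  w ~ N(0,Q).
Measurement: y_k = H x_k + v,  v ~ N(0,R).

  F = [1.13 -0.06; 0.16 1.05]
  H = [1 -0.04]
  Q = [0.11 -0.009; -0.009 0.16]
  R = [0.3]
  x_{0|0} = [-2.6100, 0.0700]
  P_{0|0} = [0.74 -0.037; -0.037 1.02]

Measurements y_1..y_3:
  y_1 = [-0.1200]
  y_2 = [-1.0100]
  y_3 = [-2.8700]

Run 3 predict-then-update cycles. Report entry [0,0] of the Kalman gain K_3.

step 1: x^-=[-2.9535, -0.3441]  P^-=[1.0636 0.0170; 0.0170 1.2911]  S=[1.3643]  K=[0.7791; -0.0254]  nu=[2.8197]  x^+=[-0.7567, -0.4157]  P^+=[0.2355 0.0440; 0.0440 1.2902]
step 2: x^-=[-0.8301, -0.5576]  P^-=[0.4094 0.0041; 0.0041 1.6032]  S=[0.7116]  K=[0.5750; -0.0844]  nu=[-0.2022]  x^+=[-0.9464, -0.5405]  P^+=[0.1741 0.0386; 0.0386 1.5982]
step 3: x^-=[-1.0370, -0.7190]  P^-=[0.3328 -0.0328; -0.0328 1.9394]  S=[0.6385]  K=[0.5232; -0.1728]  nu=[-1.8618]  x^+=[-2.0111, -0.3972]  P^+=[0.1580 0.0250; 0.0250 1.9203]

K[0,0] = 0.5232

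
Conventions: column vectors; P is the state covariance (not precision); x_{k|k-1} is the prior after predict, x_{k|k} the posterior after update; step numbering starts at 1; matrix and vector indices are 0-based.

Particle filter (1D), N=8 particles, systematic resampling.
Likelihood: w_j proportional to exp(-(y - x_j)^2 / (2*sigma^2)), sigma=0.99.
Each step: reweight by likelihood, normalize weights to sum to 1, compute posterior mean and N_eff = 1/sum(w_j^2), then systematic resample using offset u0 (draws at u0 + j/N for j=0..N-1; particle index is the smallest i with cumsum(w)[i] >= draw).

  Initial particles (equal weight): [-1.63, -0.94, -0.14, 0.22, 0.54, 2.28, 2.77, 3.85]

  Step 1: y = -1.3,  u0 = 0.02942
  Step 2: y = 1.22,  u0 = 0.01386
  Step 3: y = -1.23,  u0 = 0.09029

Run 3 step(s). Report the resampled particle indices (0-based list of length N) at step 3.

step 1: w=[0.3293, 0.3259, 0.1752, 0.1071, 0.0619, 0.0005, 0.0001, 0.0000]  mean=-0.8093  Neff=3.8366  idx=[0, 0, 0, 1, 1, 1, 2, 3]
step 2: w=[0.0121, 0.0121, 0.0121, 0.0704, 0.0704, 0.0704, 0.2960, 0.4566]  mean=-0.1984  Neff=3.2108  idx=[1, 4, 6, 6, 6, 7, 7, 7]
step 3: w=[0.2029, 0.2109, 0.1201, 0.1201, 0.1201, 0.0753, 0.0753, 0.0753]  mean=-0.5297  Neff=6.8529  idx=[0, 1, 1, 2, 3, 4, 5, 7]

resampled_idx = [0, 1, 1, 2, 3, 4, 5, 7]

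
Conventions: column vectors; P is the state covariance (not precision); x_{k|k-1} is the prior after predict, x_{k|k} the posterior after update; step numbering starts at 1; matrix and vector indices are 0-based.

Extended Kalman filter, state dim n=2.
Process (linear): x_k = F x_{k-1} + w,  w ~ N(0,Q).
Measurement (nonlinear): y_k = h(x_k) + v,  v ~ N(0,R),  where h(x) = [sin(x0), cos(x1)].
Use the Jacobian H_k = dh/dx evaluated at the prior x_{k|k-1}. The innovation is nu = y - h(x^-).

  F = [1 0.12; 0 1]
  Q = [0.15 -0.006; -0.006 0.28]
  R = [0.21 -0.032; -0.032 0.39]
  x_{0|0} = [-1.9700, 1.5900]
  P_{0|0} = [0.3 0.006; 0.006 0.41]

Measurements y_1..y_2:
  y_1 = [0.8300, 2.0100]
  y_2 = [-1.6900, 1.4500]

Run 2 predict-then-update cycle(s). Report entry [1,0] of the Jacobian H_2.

H_jac[1,0] = 0.0000

step 1: x^-=[-1.7792, 1.5900]  P^-=[0.4573 0.0492; 0.0492 0.6900]  H_jac=[-0.2069 0.0000; 0.0000 -0.9998]  S=[0.2296 -0.0218; -0.0218 1.0797]  K=[-0.4173 -0.0540; -0.1053 -0.6410]  nu=[1.8084, 2.0292]  x^+=[-2.6434, 0.0988]  P^+=[0.4152 0.0077; 0.0077 0.2467]
step 2: x^-=[-2.6315, 0.0988]  P^-=[0.5706 0.0313; 0.0313 0.5267]  H_jac=[-0.8727 0.0000; 0.0000 -0.0986]  S=[0.6446 -0.0293; -0.0293 0.3951]  K=[-0.7755 -0.0653; -0.0485 -0.1351]  nu=[-1.2018, 0.4549]  x^+=[-1.7293, 0.0957]  P^+=[0.1842 0.0067; 0.0067 0.5183]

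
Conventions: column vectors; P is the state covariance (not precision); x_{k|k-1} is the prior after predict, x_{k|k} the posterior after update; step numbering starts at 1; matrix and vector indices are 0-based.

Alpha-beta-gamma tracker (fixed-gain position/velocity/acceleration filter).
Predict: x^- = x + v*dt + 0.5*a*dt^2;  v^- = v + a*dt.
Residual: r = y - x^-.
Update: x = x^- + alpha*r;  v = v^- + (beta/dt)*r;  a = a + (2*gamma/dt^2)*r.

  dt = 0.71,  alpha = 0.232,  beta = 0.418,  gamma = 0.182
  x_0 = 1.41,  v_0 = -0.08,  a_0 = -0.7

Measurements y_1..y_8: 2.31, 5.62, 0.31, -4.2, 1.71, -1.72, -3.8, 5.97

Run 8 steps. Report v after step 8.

step 1: x_pred=1.1768  r=1.1332  x^+=1.4397  v^+=0.0902  a^+=0.1183
step 2: x_pred=1.5335  r=4.0865  x^+=2.4816  v^+=2.5800  a^+=3.0691
step 3: x_pred=5.0869  r=-4.7769  x^+=3.9787  v^+=1.9467  a^+=-0.3803
step 4: x_pred=5.2650  r=-9.4650  x^+=3.0691  v^+=-3.8956  a^+=-7.2147
step 5: x_pred=-1.5153  r=3.2253  x^+=-0.7670  v^+=-7.1193  a^+=-4.8858
step 6: x_pred=-7.0532  r=5.3332  x^+=-5.8159  v^+=-7.4484  a^+=-1.0349
step 7: x_pred=-11.3651  r=7.5651  x^+=-9.6100  v^+=-3.7294  a^+=4.4277
step 8: x_pred=-11.1418  r=17.1118  x^+=-7.1719  v^+=9.4886  a^+=16.7838

v_post = 9.4886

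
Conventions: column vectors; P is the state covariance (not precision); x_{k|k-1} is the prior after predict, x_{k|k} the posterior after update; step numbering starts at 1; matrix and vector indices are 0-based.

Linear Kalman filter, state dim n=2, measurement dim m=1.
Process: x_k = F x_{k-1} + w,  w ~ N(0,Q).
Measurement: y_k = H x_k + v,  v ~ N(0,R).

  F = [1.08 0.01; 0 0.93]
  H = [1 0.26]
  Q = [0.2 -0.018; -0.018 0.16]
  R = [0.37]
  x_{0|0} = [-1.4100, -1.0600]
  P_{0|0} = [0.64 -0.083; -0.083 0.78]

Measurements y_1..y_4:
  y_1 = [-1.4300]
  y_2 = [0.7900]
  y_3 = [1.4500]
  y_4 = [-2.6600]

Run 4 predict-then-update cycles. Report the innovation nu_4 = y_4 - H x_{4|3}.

step 1: x^-=[-1.5334, -0.9858]  P^-=[0.9448 -0.0941; -0.0941 0.8346]  S=[1.3223]  K=[0.6960; 0.0929]  nu=[0.3597]  x^+=[-1.2830, -0.9524]  P^+=[0.3042 -0.1796; -0.1796 0.8232]
step 2: x^-=[-1.3952, -0.8857]  P^-=[0.5511 -0.1908; -0.1908 0.8720]  S=[0.8808]  K=[0.5693; 0.0408]  nu=[2.4155]  x^+=[-0.0200, -0.7871]  P^+=[0.2656 -0.2112; -0.2112 0.8705]
step 3: x^-=[-0.0295, -0.7320]  P^-=[0.5053 -0.2221; -0.2221 0.9129]  S=[0.8215]  K=[0.5448; 0.0186]  nu=[1.6698]  x^+=[0.8802, -0.7010]  P^+=[0.2615 -0.2304; -0.2304 0.9126]
step 4: x^-=[0.9436, -0.6519]  P^-=[0.5001 -0.2409; -0.2409 0.9493]  S=[0.8090]  K=[0.5407; 0.0073]  nu=[-3.4341]  x^+=[-0.9134, -0.6770]  P^+=[0.2635 -0.2441; -0.2441 0.9493]

innov = [-3.4341]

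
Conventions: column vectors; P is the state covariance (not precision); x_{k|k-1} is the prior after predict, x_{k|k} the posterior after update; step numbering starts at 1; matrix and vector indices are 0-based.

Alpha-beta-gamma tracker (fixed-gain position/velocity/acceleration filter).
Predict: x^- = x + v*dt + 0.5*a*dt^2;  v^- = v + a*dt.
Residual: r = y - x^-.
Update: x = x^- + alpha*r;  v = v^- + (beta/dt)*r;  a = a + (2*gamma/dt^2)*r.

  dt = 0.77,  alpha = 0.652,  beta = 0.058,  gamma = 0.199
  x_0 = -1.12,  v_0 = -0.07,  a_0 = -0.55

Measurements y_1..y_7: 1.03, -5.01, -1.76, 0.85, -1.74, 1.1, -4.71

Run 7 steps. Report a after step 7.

step 1: x_pred=-1.3369  r=2.3669  x^+=0.2063  v^+=-0.3152  a^+=1.0389
step 2: x_pred=0.2716  r=-5.2816  x^+=-3.1720  v^+=0.0869  a^+=-2.5065
step 3: x_pred=-3.8482  r=2.0882  x^+=-2.4867  v^+=-1.6858  a^+=-1.1048
step 4: x_pred=-4.1123  r=4.9623  x^+=-0.8769  v^+=-2.1627  a^+=2.2263
step 5: x_pred=-1.8822  r=0.1422  x^+=-1.7895  v^+=-0.4378  a^+=2.3217
step 6: x_pred=-1.4383  r=2.5383  x^+=0.2167  v^+=1.5412  a^+=4.0256
step 7: x_pred=2.5968  r=-7.3068  x^+=-2.1672  v^+=4.0905  a^+=-0.8792

a_post = -0.8792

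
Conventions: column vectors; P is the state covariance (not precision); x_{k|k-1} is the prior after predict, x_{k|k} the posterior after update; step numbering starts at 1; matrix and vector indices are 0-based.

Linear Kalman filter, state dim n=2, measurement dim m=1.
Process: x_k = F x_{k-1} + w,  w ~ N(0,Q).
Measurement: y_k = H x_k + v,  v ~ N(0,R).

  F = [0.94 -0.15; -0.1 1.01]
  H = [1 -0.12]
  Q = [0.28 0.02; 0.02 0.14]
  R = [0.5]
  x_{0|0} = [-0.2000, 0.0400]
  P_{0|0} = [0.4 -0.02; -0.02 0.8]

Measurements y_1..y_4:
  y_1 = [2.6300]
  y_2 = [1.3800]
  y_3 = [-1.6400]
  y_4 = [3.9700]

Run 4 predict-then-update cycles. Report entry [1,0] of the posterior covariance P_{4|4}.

P_post[1,0] = -0.0113

step 1: x^-=[-0.1940, 0.0604]  P^-=[0.6571 -0.1581; -0.1581 0.9641]  S=[1.2089]  K=[0.5592; -0.2265]  nu=[2.8312]  x^+=[1.3893, -0.5808]  P^+=[0.2790 -0.0050; -0.0050 0.9021]
step 2: x^-=[1.3931, -0.7255]  P^-=[0.5482 -0.1477; -0.1477 1.0640]  S=[1.0990]  K=[0.5150; -0.2506]  nu=[-0.1001]  x^+=[1.3415, -0.7004]  P^+=[0.2568 -0.0059; -0.0059 0.9950]
step 3: x^-=[1.3661, -0.8416]  P^-=[0.5309 -0.1606; -0.1606 1.1588]  S=[1.0862]  K=[0.5066; -0.2758]  nu=[-3.1071]  x^+=[-0.2078, 0.0155]  P^+=[0.2522 -0.0088; -0.0088 1.0761]
step 4: x^-=[-0.1977, 0.0364]  P^-=[0.5296 -0.1752; -0.1752 1.2421]  S=[1.0895]  K=[0.5054; -0.2976]  nu=[4.1721]  x^+=[1.9107, -1.2053]  P^+=[0.2513 -0.0113; -0.0113 1.1456]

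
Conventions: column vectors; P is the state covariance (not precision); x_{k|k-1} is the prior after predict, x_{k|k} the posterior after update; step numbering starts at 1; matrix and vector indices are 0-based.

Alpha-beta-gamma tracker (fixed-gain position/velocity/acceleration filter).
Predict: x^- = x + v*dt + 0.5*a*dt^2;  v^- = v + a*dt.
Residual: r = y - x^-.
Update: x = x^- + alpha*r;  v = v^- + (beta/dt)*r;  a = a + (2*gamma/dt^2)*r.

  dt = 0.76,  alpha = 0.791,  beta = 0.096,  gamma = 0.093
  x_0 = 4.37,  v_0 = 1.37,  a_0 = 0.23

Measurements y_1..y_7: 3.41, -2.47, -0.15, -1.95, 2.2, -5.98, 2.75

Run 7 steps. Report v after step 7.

step 1: x_pred=5.4776  r=-2.0676  x^+=3.8421  v^+=1.2836  a^+=-0.4358
step 2: x_pred=4.6918  r=-7.1618  x^+=-0.9732  v^+=0.0478  a^+=-2.7421
step 3: x_pred=-1.7288  r=1.5788  x^+=-0.4800  v^+=-1.8368  a^+=-2.2337
step 4: x_pred=-2.5210  r=0.5710  x^+=-2.0693  v^+=-3.4623  a^+=-2.0498
step 5: x_pred=-5.2927  r=7.4927  x^+=0.6340  v^+=-4.0737  a^+=0.3630
step 6: x_pred=-2.3571  r=-3.6229  x^+=-5.2228  v^+=-4.2554  a^+=-0.8036
step 7: x_pred=-8.6890  r=11.4390  x^+=0.3592  v^+=-3.4213  a^+=2.8800

v_post = -3.4213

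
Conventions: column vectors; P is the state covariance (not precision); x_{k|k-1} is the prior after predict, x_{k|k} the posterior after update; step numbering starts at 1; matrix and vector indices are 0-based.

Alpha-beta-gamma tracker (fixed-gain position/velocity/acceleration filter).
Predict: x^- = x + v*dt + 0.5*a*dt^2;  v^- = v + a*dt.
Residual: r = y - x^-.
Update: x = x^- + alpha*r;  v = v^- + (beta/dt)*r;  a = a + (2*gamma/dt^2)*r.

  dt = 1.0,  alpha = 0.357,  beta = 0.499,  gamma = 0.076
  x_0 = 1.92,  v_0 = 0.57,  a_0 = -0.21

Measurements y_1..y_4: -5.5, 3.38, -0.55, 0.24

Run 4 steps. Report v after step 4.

v_post = 1.2762

step 1: x_pred=2.3850  r=-7.8850  x^+=-0.4299  v^+=-3.5746  a^+=-1.4085
step 2: x_pred=-4.7088  r=8.0888  x^+=-1.8211  v^+=-0.9468  a^+=-0.1790
step 3: x_pred=-2.8574  r=2.3074  x^+=-2.0337  v^+=0.0256  a^+=0.1717
step 4: x_pred=-1.9222  r=2.1622  x^+=-1.1503  v^+=1.2762  a^+=0.5004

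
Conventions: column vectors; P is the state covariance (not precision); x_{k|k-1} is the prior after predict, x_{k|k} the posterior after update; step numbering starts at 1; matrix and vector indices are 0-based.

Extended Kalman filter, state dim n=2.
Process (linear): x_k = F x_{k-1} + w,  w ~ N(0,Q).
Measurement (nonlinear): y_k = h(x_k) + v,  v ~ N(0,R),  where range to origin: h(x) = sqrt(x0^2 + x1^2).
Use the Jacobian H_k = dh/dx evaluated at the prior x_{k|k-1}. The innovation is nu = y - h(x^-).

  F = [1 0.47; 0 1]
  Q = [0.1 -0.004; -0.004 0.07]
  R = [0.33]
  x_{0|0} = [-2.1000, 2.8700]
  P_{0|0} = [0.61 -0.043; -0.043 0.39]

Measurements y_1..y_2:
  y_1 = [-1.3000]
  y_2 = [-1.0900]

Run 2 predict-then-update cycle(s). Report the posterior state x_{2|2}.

step 1: x^-=[-0.7511, 2.8700]  P^-=[0.7557 0.1363; 0.1363 0.4600]  H_jac=[-0.2532 0.9674]  S=[0.7422]  K=[-0.0801; 0.5531]  nu=[-4.2667]  x^+=[-0.4092, 0.5101]  P^+=[0.7510 0.1692; 0.1692 0.2330]
step 2: x^-=[-0.1694, 0.5101]  P^-=[1.0615 0.2747; 0.2747 0.3030]  H_jac=[-0.3152 0.9490]  S=[0.5440]  K=[-0.1359; 0.3694]  nu=[-1.6275]  x^+=[0.0517, -0.0910]  P^+=[1.0514 0.3020; 0.3020 0.2287]

x_post = [0.0517, -0.0910]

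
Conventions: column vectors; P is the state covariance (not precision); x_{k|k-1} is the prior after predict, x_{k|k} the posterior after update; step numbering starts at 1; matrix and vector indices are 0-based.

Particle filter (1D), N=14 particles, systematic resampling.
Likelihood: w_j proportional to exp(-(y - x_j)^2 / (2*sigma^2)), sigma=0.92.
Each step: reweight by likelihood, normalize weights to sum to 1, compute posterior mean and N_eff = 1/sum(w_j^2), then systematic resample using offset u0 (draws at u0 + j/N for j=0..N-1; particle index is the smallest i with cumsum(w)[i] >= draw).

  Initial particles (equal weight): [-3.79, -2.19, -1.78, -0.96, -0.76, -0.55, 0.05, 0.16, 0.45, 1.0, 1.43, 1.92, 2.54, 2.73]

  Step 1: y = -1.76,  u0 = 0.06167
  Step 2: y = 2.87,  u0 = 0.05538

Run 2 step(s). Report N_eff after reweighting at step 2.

step 1: w=[0.0221, 0.2257, 0.2517, 0.1725, 0.1395, 0.1060, 0.0364, 0.0285, 0.0141, 0.0028, 0.0006, 0.0001, 0.0000, 0.0000]  mean=-1.3394  Neff=5.6303  idx=[1, 1, 1, 2, 2, 2, 2, 3, 3, 4, 4, 5, 6, 8]
step 2: w=[0.0000, 0.0000, 0.0000, 0.0001, 0.0001, 0.0001, 0.0001, 0.0040, 0.0040, 0.0097, 0.0097, 0.0234, 0.2132, 0.7356]  mean=0.3058  Neff=1.7027  idx=[12, 12, 12, 13, 13, 13, 13, 13, 13, 13, 13, 13, 13, 13]

N_eff = 1.7027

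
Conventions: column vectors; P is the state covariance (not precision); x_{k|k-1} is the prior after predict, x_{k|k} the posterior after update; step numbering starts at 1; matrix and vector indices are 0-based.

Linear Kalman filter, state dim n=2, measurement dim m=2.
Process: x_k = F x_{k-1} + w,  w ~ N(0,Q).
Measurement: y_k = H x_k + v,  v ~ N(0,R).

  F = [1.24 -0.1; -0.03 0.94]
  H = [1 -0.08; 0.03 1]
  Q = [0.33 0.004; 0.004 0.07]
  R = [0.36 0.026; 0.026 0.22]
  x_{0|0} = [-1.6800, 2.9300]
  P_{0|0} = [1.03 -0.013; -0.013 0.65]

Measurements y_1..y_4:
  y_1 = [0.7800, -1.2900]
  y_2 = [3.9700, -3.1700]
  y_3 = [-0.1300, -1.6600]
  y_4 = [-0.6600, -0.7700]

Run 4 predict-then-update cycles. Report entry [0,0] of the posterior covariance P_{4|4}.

P_post[0,0] = 0.2376

step 1: x^-=[-2.3762, 2.8046]  P^-=[1.9235 -0.1106; -0.1106 0.6460]  S=[2.3053 -0.0783; -0.0783 0.8611]  K=[0.8387 0.0148; -0.0452 0.7422]  nu=[3.3806, -4.0233]  x^+=[0.3994, -0.3344]  P^+=[0.3036 0.0160; 0.0160 0.1616]
step 2: x^-=[0.5287, -0.3263]  P^-=[0.7945 -0.0038; -0.0038 0.2122]  S=[1.1564 0.0290; 0.0290 0.4327]  K=[0.6873 0.0001; -0.0304 0.4922]  nu=[3.4152, -2.8595]  x^+=[2.8755, -1.8374]  P^+=[0.2483 0.0104; 0.0104 0.1072]
step 3: x^-=[3.7494, -1.8135]  P^-=[0.7102 -0.0031; -0.0031 0.1643]  S=[1.0717 0.0311; 0.0311 0.3848]  K=[0.6631 -0.0062; -0.0276 0.4291]  nu=[-4.0244, 0.0410]  x^+=[1.0806, -1.6848]  P^+=[0.2392 0.0087; 0.0087 0.0934]
step 4: x^-=[1.5085, -1.6161]  P^-=[0.6966 -0.0035; -0.0035 0.1523]  S=[1.0582 0.0312; 0.0312 0.3727]  K=[0.6589 -0.0085; -0.0269 0.4105]  nu=[-2.2978, 0.8009]  x^+=[-0.0123, -1.2254]  P^+=[0.2376 0.0081; 0.0081 0.0894]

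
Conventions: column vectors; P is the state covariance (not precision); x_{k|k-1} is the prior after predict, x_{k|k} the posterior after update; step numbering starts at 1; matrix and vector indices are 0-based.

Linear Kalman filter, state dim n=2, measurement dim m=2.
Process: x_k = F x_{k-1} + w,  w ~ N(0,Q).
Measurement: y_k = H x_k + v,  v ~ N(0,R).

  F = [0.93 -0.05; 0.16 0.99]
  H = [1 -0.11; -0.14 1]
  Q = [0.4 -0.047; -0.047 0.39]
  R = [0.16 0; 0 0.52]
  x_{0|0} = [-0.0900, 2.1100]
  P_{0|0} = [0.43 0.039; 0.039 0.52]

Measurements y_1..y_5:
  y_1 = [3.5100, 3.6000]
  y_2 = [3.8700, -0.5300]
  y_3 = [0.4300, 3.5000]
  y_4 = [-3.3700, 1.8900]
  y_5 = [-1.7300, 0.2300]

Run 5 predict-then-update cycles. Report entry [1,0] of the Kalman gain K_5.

step 1: x^-=[-0.1892, 2.0745]  P^-=[0.7696 0.0268; 0.0268 0.9230]  S=[0.9348 -0.1820; -0.1820 1.4506]  K=[0.8295 0.0483; 0.0446 0.6393]  nu=[3.9274, 1.4990]  x^+=[3.1409, 3.2079]  P^+=[0.1376 0.0444; 0.0444 0.3387]
step 2: x^-=[2.7606, 3.6784]  P^-=[0.5157 -0.0028; -0.0028 0.7395]  S=[0.6853 -0.1564; -0.1564 1.2704]  K=[0.7609 0.0346; 0.0104 0.5837]  nu=[1.5140, -3.8219]  x^+=[3.7803, 1.4633]  P^+=[0.1257 0.0356; 0.0356 0.3085]
step 3: x^-=[3.4425, 2.0536]  P^-=[0.5061 -0.0111; -0.0111 0.7069]  S=[0.6771 -0.1599; -0.1599 1.2399]  K=[0.7567 0.0315; 0.0038 0.5718]  nu=[-2.7866, 1.9284]  x^+=[1.3945, 3.1457]  P^+=[0.1248 0.0338; 0.0338 0.3021]
step 4: x^-=[1.1396, 3.3373]  P^-=[0.5055 -0.0125; -0.0125 0.7000]  S=[0.6768 -0.1605; -0.1605 1.2334]  K=[0.7564 0.0309; 0.0027 0.5693]  nu=[-4.1425, -1.2878]  x^+=[-2.0334, 2.5928]  P^+=[0.1247 0.0335; 0.0335 0.3007]
step 5: x^-=[-2.0207, 2.2415]  P^-=[0.5055 -0.0127; -0.0127 0.6986]  S=[0.6767 -0.1605; -0.1605 1.2320]  K=[0.7563 0.0308; 0.0026 0.5688]  nu=[0.5372, -2.2944]  x^+=[-1.6850, 0.9379]  P^+=[0.1247 0.0335; 0.0335 0.3004]

K[1,0] = 0.0026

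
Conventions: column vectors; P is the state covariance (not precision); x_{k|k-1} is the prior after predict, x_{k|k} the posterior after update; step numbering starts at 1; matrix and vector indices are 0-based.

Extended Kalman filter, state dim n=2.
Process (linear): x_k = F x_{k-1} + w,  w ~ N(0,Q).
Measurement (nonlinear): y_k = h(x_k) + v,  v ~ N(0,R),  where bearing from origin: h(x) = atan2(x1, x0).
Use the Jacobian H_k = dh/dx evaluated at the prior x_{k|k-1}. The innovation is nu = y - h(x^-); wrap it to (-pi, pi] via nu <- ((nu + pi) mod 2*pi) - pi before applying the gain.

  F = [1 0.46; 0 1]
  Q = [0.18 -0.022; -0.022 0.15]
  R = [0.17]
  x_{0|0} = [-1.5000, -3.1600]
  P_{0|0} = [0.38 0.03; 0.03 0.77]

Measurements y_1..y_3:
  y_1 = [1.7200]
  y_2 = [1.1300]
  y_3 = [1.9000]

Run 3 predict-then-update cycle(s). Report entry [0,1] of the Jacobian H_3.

step 1: x^-=[-2.9536, -3.1600]  P^-=[0.7505 0.3622; 0.3622 0.9200]  H_jac=[0.1689 -0.1579]  S=[0.1950]  K=[0.3568; -0.4310]  nu=[-2.2407]  x^+=[-3.7531, -2.1942]  P^+=[0.7257 0.3922; 0.3922 0.8838]
step 2: x^-=[-4.7624, -2.1942]  P^-=[1.4535 0.7767; 0.7767 1.0338]  H_jac=[0.0798 -0.1732]  S=[0.1888]  K=[-0.0982; -0.6201]  nu=[-2.4433]  x^+=[-4.5224, -0.6790]  P^+=[1.4517 0.7652; 0.7652 0.9612]
step 3: x^-=[-4.8348, -0.6790]  P^-=[2.5391 1.1854; 1.1854 1.1112]  H_jac=[0.0285 -0.2028]  S=[0.2041]  K=[-0.8237; -0.9389]  nu=[-1.3811]  x^+=[-3.6972, 0.6177]  P^+=[2.4006 1.0275; 1.0275 0.9313]

H_jac[0,1] = -0.2028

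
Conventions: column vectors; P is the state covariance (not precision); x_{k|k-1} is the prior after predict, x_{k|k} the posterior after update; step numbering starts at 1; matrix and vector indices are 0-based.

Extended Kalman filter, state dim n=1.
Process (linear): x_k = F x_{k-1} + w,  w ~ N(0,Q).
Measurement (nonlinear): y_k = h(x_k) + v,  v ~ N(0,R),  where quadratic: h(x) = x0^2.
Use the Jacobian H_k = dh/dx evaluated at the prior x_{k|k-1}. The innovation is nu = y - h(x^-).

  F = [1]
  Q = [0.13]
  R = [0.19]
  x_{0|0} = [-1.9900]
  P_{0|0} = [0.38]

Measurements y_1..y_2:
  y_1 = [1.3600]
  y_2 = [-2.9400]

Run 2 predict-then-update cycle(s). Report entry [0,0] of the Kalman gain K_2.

K[0,0] = -0.3126

step 1: x^-=[-1.9900]  P^-=[0.5100]  H_jac=[-3.9800]  S=[8.2686]  K=[-0.2455]  nu=[-2.6001]  x^+=[-1.3517]  P^+=[0.0117]
step 2: x^-=[-1.3517]  P^-=[0.1417]  H_jac=[-2.7034]  S=[1.2258]  K=[-0.3126]  nu=[-4.7671]  x^+=[0.1383]  P^+=[0.0220]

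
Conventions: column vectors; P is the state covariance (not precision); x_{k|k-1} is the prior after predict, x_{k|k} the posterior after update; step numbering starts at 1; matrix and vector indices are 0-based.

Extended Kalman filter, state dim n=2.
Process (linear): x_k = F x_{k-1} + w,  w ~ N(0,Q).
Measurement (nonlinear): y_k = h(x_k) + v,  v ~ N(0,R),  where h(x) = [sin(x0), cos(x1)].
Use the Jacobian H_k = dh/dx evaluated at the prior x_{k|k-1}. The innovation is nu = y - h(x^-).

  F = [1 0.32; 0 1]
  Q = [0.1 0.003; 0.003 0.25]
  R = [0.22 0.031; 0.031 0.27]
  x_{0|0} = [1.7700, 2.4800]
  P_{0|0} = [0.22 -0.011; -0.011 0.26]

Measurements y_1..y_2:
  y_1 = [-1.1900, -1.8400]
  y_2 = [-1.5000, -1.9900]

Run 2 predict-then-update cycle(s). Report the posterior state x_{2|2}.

x_post = [4.6532, 3.0568]

step 1: x^-=[2.5636, 2.4800]  P^-=[0.3396 0.0752; 0.0752 0.5100]  H_jac=[-0.8376 0.0000; 0.0000 -0.6144]  S=[0.4582 0.0697; 0.0697 0.4625]  K=[-0.6197 -0.0065; -0.0352 -0.6722]  nu=[-1.7363, -1.0510]  x^+=[3.6465, 3.2476]  P^+=[0.1630 0.0341; 0.0341 0.2972]
step 2: x^-=[4.6857, 3.2476]  P^-=[0.3153 0.1322; 0.1322 0.5472]  H_jac=[-0.0267 0.0000; 0.0000 0.1058]  S=[0.2202 0.0306; 0.0306 0.2761]  K=[-0.0459 0.0558; -0.0459 0.2147]  nu=[-0.5004, -0.9956]  x^+=[4.6532, 3.0568]  P^+=[0.3141 0.1288; 0.1288 0.5346]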